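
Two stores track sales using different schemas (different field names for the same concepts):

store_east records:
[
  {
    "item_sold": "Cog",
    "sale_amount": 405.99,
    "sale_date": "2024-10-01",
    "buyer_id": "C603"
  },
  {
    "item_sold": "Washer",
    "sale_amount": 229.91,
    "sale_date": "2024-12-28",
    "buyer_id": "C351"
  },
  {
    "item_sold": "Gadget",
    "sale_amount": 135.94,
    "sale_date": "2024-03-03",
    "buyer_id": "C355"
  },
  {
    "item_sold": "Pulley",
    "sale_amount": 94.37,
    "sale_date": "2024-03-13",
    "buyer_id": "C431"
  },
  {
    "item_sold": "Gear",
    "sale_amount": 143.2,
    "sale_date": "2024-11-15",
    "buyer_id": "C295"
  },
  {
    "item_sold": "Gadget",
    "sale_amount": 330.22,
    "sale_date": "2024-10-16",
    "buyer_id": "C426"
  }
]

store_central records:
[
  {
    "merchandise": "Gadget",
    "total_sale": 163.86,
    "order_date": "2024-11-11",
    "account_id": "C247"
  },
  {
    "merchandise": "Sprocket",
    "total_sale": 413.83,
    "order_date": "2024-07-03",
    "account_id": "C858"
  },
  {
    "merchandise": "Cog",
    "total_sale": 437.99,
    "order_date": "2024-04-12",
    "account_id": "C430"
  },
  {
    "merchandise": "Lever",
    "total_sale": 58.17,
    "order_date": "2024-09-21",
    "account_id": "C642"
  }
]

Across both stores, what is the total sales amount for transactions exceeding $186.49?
1817.94

Schema mapping: "sale_amount" (store_east) = "total_sale" (store_central) = sale amount

Sum of sales > $186.49 in store_east: 966.12
Sum of sales > $186.49 in store_central: 851.82

Total: 966.12 + 851.82 = 1817.94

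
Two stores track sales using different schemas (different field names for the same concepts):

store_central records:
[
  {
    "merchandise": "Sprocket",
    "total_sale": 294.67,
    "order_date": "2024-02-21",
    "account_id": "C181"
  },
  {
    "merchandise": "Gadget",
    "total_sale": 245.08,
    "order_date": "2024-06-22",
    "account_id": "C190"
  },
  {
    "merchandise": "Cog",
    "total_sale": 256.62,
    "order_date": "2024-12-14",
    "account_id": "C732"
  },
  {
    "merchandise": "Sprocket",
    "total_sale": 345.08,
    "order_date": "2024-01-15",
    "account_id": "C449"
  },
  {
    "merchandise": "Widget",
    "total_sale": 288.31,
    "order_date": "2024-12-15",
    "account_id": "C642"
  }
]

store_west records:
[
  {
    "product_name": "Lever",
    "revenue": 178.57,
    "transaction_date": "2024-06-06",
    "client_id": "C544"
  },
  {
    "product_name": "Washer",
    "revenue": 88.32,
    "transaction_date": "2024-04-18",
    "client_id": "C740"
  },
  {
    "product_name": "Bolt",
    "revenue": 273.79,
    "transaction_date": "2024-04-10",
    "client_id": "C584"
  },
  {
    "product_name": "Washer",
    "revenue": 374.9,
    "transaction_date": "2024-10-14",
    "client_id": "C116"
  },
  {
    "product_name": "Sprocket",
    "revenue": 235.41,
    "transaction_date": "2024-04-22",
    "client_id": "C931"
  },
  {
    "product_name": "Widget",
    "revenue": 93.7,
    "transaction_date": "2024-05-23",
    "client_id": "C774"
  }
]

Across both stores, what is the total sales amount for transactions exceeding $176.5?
2492.43

Schema mapping: "total_sale" (store_central) = "revenue" (store_west) = sale amount

Sum of sales > $176.5 in store_central: 1429.76
Sum of sales > $176.5 in store_west: 1062.67

Total: 1429.76 + 1062.67 = 2492.43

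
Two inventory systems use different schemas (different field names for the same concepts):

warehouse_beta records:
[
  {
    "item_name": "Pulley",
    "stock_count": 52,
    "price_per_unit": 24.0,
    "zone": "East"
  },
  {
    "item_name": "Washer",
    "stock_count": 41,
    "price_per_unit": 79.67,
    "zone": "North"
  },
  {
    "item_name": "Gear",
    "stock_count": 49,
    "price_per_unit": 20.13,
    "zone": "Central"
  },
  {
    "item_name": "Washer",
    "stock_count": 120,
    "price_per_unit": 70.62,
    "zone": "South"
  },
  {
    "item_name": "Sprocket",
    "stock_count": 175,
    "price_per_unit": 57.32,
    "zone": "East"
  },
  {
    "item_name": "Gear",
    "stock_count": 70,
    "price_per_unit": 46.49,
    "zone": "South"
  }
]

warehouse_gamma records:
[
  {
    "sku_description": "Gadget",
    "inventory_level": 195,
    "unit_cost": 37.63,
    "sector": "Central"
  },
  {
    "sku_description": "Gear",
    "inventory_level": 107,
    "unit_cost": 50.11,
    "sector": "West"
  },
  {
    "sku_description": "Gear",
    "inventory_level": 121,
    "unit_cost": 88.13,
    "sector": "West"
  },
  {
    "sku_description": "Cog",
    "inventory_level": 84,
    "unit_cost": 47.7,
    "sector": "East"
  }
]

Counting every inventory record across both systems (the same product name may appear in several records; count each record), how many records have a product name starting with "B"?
0

Schema mapping: "item_name" (warehouse_beta) = "sku_description" (warehouse_gamma) = product name

Records with product name starting with "B" in warehouse_beta: 0
Records with product name starting with "B" in warehouse_gamma: 0

Total: 0 + 0 = 0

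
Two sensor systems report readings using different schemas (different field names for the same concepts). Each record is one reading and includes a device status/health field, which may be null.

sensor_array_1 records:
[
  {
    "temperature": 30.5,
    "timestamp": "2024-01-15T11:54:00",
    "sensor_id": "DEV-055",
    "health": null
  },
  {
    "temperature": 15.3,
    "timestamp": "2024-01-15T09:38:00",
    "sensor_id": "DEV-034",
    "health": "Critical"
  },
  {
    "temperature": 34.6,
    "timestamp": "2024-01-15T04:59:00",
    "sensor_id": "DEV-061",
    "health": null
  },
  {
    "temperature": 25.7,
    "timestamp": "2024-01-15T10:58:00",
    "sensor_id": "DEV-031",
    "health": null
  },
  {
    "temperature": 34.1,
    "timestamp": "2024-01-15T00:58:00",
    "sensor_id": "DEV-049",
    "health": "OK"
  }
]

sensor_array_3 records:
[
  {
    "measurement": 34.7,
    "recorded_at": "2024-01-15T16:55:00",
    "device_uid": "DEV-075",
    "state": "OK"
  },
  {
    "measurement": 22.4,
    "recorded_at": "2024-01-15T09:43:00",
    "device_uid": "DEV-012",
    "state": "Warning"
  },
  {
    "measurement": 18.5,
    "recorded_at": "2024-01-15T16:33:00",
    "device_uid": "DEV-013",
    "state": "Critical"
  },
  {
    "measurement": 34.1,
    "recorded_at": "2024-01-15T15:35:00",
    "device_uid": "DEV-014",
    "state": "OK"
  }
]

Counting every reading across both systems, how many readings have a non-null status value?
6

Schema mapping: "health" (sensor_array_1) = "state" (sensor_array_3) = status

Non-null in sensor_array_1: 2
Non-null in sensor_array_3: 4

Total non-null: 2 + 4 = 6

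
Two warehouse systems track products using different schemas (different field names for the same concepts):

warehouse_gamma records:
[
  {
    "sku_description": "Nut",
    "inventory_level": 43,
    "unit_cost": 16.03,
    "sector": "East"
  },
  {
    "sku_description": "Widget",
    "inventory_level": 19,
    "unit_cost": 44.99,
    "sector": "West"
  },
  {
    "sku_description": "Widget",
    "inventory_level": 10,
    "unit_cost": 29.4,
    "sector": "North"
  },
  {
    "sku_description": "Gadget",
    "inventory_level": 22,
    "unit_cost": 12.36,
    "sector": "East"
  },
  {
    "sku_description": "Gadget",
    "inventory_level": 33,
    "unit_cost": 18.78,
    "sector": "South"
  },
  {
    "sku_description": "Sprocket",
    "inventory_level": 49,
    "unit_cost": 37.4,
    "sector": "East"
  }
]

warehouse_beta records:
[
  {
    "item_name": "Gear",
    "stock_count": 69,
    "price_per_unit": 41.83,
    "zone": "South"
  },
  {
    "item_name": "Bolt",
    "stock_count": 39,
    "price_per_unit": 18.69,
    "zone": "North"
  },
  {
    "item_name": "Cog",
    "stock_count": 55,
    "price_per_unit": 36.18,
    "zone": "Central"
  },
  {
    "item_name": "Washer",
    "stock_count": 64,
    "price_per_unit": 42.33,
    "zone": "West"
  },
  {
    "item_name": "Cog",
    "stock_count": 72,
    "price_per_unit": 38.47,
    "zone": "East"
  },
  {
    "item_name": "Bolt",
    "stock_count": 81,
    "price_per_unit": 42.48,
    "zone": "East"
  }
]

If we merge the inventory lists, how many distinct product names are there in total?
8

Schema mapping: "sku_description" (warehouse_gamma) = "item_name" (warehouse_beta) = product name

Products in warehouse_gamma: ['Gadget', 'Nut', 'Sprocket', 'Widget']
Products in warehouse_beta: ['Bolt', 'Cog', 'Gear', 'Washer']

Union (unique products): ['Bolt', 'Cog', 'Gadget', 'Gear', 'Nut', 'Sprocket', 'Washer', 'Widget']
Count: 8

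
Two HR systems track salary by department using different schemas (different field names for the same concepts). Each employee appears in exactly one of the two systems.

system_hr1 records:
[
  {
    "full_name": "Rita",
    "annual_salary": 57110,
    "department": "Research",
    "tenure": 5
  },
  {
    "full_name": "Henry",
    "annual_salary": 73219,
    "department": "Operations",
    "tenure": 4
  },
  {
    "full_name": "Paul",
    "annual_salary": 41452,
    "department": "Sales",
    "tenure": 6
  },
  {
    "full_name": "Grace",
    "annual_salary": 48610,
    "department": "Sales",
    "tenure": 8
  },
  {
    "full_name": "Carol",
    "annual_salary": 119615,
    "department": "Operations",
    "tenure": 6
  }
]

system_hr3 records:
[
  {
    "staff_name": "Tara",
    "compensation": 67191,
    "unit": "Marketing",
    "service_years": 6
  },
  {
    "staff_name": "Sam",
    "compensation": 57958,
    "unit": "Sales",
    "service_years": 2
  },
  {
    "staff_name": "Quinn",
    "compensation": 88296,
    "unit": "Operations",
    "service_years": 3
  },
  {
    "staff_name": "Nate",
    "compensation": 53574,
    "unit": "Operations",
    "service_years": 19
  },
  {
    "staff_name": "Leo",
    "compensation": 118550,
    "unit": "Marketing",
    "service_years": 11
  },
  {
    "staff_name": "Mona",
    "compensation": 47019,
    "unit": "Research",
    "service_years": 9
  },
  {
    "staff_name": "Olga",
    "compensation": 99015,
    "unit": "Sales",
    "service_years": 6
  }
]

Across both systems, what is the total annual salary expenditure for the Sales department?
247035

Schema mappings:
- "department" (system_hr1) = "unit" (system_hr3) = department
- "annual_salary" (system_hr1) = "compensation" (system_hr3) = salary

Sales salaries from system_hr1: 90062
Sales salaries from system_hr3: 156973

Total: 90062 + 156973 = 247035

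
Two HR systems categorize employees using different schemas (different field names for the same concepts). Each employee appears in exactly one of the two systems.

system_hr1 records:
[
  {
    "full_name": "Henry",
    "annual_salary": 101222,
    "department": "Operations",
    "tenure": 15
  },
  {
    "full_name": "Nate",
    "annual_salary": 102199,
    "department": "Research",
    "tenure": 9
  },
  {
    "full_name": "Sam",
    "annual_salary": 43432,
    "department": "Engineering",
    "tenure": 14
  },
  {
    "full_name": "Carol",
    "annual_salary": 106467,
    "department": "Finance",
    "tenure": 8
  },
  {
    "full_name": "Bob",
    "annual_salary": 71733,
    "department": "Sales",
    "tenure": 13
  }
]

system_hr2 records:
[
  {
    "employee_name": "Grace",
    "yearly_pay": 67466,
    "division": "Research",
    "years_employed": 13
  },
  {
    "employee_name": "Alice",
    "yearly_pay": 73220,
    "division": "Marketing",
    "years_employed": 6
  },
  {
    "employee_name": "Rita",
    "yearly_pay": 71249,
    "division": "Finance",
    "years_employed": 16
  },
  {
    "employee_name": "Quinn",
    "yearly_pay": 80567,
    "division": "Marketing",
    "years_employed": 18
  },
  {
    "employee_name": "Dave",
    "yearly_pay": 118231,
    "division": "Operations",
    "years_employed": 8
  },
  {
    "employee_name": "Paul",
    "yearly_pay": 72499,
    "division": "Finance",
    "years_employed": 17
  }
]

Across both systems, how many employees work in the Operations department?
2

Schema mapping: "department" (system_hr1) = "division" (system_hr2) = department

Operations employees in system_hr1: 1
Operations employees in system_hr2: 1

Total in Operations: 1 + 1 = 2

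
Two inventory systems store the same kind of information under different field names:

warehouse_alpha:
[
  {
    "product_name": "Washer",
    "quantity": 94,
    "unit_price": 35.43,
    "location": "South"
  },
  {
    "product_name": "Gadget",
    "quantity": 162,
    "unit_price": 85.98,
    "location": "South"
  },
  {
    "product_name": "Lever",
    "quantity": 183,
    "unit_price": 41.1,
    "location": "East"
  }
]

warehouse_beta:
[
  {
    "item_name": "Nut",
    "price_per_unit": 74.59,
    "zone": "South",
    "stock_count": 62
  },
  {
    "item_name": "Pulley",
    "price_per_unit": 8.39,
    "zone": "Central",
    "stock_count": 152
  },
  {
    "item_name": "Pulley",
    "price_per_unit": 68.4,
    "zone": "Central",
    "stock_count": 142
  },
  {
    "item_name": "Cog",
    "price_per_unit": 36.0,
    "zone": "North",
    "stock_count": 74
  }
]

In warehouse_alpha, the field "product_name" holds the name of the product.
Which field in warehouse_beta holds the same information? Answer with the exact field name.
item_name

In warehouse_alpha, "product_name" holds the name of the product.
The fields in warehouse_beta are: "item_name", "price_per_unit", "zone", "stock_count".
"item_name" is the match: the name refers to the same concept and its values are product-name strings (e.g. 'Cog', 'Nut').
The other fields ("price_per_unit", "zone", "stock_count") hold different kinds of data.

So "product_name" in warehouse_alpha corresponds to "item_name" in warehouse_beta.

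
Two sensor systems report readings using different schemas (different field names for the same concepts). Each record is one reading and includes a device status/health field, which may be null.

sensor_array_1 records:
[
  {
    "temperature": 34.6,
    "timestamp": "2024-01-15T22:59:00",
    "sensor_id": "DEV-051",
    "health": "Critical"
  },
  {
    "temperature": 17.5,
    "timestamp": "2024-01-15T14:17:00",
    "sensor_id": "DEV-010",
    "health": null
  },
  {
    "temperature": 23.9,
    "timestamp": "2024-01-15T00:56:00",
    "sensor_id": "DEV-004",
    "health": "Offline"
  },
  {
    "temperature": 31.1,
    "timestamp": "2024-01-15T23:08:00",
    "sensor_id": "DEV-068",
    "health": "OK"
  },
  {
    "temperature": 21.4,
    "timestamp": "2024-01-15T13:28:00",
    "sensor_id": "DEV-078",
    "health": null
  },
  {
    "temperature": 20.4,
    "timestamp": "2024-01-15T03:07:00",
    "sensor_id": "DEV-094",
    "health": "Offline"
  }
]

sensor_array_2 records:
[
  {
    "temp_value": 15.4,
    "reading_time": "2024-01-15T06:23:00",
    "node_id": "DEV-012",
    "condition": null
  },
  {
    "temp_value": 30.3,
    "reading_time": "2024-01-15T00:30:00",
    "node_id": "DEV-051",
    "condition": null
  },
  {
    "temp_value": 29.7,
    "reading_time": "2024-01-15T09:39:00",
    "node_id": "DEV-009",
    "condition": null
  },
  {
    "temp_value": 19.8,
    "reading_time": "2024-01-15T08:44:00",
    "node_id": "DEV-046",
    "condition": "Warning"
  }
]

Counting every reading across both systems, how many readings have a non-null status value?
5

Schema mapping: "health" (sensor_array_1) = "condition" (sensor_array_2) = status

Non-null in sensor_array_1: 4
Non-null in sensor_array_2: 1

Total non-null: 4 + 1 = 5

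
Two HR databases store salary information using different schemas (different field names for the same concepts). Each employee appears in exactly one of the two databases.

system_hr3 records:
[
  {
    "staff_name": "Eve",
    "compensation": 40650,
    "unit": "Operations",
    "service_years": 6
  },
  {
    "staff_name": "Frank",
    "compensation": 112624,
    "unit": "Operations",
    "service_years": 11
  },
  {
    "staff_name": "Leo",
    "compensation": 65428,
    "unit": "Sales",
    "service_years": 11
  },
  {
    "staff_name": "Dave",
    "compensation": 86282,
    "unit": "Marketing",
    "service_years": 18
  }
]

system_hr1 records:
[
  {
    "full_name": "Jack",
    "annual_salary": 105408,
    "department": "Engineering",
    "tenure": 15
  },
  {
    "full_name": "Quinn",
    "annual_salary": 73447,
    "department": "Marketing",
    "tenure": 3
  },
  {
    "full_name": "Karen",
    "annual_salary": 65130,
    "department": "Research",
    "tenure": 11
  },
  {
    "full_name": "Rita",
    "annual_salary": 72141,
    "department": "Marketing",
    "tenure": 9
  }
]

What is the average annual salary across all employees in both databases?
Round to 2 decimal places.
77638.75

Schema mapping: "compensation" (system_hr3) = "annual_salary" (system_hr1) = annual salary

All salaries: [40650, 112624, 65428, 86282, 105408, 73447, 65130, 72141]
Sum: 621110
Count: 8
Average: 621110 / 8 = 77638.75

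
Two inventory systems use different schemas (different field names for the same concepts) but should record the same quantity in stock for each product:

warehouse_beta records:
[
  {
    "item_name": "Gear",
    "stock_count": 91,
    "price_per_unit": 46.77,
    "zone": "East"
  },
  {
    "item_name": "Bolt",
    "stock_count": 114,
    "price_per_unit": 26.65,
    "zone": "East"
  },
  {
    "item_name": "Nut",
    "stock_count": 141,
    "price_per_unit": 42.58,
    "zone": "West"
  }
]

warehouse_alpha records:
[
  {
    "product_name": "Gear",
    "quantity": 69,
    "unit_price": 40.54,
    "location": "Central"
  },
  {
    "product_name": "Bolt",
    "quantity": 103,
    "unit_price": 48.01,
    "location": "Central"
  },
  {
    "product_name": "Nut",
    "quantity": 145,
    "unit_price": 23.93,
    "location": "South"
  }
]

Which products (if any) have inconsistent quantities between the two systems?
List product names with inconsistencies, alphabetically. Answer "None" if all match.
Bolt, Gear, Nut

Schema mappings:
- "item_name" (warehouse_beta) = "product_name" (warehouse_alpha) = product name
- "stock_count" (warehouse_beta) = "quantity" (warehouse_alpha) = quantity

Comparison:
  Gear: 91 vs 69 - MISMATCH
  Bolt: 114 vs 103 - MISMATCH
  Nut: 141 vs 145 - MISMATCH

Products with inconsistencies: Bolt, Gear, Nut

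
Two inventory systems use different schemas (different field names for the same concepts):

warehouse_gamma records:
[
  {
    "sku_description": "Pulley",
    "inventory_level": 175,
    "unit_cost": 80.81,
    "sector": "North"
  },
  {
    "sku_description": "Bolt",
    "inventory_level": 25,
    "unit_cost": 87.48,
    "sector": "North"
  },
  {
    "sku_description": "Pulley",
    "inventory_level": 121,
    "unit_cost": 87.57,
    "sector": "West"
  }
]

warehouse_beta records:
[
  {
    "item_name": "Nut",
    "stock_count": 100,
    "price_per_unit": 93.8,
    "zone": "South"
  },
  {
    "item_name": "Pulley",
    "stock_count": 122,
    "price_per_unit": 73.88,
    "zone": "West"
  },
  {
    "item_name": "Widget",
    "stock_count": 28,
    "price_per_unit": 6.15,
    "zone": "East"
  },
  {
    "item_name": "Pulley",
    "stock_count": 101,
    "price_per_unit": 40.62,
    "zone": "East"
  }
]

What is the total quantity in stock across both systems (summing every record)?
672

To reconcile these schemas, identify the field holding the quantity in stock in each system:
1. In warehouse_gamma it is "inventory_level"
2. In warehouse_beta it is "stock_count"

From warehouse_gamma: 175 + 25 + 121 = 321
From warehouse_beta: 100 + 122 + 28 + 101 = 351

Total: 321 + 351 = 672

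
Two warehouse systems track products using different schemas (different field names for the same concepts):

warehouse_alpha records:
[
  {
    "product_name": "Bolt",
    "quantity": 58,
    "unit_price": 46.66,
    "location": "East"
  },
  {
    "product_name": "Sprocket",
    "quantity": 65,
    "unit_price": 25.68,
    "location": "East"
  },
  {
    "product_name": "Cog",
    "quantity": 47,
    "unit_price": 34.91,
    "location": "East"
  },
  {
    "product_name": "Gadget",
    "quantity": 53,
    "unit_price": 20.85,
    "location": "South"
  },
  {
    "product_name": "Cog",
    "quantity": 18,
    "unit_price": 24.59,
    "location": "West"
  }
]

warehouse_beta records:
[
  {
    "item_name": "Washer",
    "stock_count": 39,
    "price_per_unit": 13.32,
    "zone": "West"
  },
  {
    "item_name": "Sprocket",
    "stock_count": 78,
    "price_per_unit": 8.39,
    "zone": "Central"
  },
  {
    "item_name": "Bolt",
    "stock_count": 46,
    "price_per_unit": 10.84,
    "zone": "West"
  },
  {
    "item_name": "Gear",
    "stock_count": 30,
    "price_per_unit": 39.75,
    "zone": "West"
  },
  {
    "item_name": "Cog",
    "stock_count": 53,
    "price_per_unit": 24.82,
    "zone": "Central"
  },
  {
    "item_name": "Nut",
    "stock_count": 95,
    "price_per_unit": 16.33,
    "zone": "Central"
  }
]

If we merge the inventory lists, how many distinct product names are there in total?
7

Schema mapping: "product_name" (warehouse_alpha) = "item_name" (warehouse_beta) = product name

Products in warehouse_alpha: ['Bolt', 'Cog', 'Gadget', 'Sprocket']
Products in warehouse_beta: ['Bolt', 'Cog', 'Gear', 'Nut', 'Sprocket', 'Washer']

Union (unique products): ['Bolt', 'Cog', 'Gadget', 'Gear', 'Nut', 'Sprocket', 'Washer']
Count: 7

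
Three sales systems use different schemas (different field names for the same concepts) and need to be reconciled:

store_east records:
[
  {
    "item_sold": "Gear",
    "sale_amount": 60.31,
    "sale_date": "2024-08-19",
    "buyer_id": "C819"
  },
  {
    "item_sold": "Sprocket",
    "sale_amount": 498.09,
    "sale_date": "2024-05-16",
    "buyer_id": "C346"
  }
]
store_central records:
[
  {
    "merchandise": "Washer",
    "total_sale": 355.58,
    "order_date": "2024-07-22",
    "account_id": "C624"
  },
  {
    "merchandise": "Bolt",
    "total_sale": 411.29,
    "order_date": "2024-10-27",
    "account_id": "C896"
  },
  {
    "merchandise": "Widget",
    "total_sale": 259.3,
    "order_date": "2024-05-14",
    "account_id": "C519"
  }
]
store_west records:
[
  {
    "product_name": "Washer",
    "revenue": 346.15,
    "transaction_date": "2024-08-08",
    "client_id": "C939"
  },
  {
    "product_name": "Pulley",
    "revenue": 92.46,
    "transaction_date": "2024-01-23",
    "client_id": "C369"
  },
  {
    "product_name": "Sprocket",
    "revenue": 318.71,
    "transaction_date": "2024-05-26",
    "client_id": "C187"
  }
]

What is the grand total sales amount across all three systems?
2341.89

Schema reconciliation - all amount fields map to sale amount:

store_east (sale_amount): 558.4
store_central (total_sale): 1026.17
store_west (revenue): 757.32

Grand total: 2341.89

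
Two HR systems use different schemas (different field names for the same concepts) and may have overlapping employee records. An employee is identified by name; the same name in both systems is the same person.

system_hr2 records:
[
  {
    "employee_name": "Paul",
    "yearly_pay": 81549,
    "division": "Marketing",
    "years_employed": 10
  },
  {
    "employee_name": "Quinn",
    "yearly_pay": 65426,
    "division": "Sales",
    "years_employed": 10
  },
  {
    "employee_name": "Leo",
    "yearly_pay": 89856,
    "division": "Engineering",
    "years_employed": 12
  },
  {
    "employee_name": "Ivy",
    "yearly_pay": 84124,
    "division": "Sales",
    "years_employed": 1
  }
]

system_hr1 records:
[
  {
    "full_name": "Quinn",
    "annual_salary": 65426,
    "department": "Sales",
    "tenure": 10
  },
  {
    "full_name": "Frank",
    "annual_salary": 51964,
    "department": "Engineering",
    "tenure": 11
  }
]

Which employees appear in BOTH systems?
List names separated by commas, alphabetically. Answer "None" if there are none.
Quinn

Schema mapping: "employee_name" (system_hr2) = "full_name" (system_hr1) = employee name

Names in system_hr2: ['Ivy', 'Leo', 'Paul', 'Quinn']
Names in system_hr1: ['Frank', 'Quinn']

Intersection: ['Quinn']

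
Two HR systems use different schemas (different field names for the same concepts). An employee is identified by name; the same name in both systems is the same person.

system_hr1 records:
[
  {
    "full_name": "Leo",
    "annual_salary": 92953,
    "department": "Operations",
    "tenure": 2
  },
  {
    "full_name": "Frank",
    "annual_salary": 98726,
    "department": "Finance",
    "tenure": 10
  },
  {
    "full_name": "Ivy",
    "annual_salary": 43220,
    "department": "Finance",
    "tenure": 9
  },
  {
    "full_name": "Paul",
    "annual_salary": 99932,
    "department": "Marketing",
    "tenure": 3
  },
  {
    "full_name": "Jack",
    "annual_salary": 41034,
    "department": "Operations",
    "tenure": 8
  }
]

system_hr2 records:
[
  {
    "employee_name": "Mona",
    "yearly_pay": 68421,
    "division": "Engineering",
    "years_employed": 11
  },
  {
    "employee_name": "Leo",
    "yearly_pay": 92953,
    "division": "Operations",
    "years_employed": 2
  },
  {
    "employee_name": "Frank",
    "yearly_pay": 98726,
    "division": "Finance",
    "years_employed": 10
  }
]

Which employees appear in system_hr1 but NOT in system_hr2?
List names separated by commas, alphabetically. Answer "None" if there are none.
Ivy, Jack, Paul

Schema mapping: "full_name" (system_hr1) = "employee_name" (system_hr2) = employee name

Names in system_hr1: ['Frank', 'Ivy', 'Jack', 'Leo', 'Paul']
Names in system_hr2: ['Frank', 'Leo', 'Mona']

In system_hr1 but not system_hr2: ['Ivy', 'Jack', 'Paul']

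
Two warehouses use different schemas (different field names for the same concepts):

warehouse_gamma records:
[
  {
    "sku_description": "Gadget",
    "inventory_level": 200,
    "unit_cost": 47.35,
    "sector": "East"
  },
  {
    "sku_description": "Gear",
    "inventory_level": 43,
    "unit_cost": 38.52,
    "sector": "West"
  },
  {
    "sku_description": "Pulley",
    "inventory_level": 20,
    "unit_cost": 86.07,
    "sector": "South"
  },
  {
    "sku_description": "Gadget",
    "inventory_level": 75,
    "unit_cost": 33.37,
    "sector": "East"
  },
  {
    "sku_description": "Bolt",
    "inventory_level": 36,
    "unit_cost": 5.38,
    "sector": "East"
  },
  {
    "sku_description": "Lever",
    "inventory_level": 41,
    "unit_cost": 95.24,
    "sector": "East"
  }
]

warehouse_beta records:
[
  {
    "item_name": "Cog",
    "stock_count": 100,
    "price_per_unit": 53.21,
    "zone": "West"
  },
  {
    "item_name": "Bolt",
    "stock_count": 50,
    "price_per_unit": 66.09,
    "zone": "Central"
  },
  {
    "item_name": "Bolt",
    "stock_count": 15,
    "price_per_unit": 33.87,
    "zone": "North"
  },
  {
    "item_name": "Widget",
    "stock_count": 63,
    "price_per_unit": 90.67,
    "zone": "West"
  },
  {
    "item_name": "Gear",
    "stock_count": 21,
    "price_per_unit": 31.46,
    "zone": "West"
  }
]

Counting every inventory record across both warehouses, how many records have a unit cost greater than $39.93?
6

Schema mapping: "unit_cost" (warehouse_gamma) = "price_per_unit" (warehouse_beta) = unit cost

Records > $39.93 in warehouse_gamma: 3
Records > $39.93 in warehouse_beta: 3

Total count: 3 + 3 = 6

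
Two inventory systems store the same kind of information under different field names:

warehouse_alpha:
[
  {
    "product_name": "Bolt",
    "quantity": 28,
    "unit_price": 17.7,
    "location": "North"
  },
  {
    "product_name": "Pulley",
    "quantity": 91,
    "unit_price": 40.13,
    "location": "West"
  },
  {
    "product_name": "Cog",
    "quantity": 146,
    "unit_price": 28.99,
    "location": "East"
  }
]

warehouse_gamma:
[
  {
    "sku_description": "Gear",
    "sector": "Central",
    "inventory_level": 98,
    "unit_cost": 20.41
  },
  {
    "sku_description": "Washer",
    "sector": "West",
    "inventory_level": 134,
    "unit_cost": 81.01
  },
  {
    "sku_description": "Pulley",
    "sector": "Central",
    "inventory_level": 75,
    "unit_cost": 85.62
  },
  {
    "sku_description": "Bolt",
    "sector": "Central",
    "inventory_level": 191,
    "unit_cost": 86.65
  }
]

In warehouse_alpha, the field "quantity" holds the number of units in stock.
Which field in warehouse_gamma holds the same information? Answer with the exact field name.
inventory_level

In warehouse_alpha, "quantity" holds the number of units in stock.
The fields in warehouse_gamma are: "sku_description", "sector", "inventory_level", "unit_cost".
"inventory_level" is the match: the name refers to the same concept and its values are whole-number counts (e.g. 98, 134).
The other fields ("sku_description", "sector", "unit_cost") hold different kinds of data.

So "quantity" in warehouse_alpha corresponds to "inventory_level" in warehouse_gamma.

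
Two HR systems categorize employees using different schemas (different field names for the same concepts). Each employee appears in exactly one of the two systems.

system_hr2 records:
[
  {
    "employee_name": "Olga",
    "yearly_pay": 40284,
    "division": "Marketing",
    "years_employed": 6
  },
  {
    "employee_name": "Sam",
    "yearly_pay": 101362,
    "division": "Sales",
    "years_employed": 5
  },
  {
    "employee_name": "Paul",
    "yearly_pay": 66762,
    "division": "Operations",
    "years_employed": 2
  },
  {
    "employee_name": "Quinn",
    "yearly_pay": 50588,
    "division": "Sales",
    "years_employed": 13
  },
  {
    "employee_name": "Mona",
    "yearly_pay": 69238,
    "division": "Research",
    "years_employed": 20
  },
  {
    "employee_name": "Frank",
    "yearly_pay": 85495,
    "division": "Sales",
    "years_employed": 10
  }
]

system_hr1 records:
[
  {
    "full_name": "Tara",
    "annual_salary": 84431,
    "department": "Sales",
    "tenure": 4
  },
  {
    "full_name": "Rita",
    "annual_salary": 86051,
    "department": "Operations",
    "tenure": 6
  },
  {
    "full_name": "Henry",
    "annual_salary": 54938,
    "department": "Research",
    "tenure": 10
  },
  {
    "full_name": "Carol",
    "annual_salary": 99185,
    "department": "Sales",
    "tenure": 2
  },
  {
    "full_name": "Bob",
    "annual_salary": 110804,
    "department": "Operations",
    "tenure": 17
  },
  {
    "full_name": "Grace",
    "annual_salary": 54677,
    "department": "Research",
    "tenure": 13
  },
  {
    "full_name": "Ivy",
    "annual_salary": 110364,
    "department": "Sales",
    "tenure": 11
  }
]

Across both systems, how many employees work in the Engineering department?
0

Schema mapping: "division" (system_hr2) = "department" (system_hr1) = department

Engineering employees in system_hr2: 0
Engineering employees in system_hr1: 0

Total in Engineering: 0 + 0 = 0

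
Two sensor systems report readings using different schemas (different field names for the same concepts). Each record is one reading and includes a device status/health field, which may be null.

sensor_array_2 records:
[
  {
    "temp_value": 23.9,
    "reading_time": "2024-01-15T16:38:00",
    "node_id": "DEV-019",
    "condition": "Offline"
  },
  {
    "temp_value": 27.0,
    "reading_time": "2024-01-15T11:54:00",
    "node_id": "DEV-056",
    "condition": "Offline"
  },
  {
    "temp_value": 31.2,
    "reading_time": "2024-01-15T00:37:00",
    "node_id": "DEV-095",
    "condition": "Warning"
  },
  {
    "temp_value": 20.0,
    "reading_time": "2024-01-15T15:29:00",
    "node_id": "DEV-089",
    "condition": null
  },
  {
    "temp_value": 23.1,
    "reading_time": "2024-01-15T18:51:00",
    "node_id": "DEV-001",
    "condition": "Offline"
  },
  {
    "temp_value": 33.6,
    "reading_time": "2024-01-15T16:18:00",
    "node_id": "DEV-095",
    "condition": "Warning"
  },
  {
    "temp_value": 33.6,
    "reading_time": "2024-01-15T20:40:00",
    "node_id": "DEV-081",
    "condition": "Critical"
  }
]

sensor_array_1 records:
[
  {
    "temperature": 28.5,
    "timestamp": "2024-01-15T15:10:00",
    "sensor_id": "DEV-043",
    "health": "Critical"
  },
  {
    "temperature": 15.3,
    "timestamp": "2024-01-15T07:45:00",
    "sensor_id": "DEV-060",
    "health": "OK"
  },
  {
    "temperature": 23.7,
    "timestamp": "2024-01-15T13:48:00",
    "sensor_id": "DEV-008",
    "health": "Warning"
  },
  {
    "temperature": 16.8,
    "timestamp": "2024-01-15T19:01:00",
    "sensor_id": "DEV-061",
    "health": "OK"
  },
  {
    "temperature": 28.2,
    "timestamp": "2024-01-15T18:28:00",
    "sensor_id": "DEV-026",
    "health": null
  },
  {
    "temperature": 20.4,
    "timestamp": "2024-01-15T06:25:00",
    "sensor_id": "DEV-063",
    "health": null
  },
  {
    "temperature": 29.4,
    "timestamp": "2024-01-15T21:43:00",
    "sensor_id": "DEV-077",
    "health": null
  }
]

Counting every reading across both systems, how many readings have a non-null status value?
10

Schema mapping: "condition" (sensor_array_2) = "health" (sensor_array_1) = status

Non-null in sensor_array_2: 6
Non-null in sensor_array_1: 4

Total non-null: 6 + 4 = 10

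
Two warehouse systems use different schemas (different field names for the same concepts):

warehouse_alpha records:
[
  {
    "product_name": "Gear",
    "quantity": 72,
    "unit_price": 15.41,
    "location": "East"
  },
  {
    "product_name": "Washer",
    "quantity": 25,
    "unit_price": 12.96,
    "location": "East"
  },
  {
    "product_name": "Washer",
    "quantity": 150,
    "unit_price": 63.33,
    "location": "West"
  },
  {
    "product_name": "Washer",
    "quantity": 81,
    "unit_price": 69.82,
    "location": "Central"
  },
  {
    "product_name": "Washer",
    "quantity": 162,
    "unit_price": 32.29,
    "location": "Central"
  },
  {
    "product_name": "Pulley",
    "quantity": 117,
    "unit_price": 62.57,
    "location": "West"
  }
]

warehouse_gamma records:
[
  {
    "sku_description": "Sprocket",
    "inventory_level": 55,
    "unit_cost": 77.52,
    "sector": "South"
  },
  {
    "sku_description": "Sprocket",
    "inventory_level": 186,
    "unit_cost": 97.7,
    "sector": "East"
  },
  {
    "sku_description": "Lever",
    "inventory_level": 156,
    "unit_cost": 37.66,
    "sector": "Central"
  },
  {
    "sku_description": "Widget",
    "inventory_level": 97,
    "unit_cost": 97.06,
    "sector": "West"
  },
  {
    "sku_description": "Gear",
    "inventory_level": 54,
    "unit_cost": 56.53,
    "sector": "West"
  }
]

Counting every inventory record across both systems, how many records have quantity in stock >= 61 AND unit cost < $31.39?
1

Schema mappings:
- "quantity" (warehouse_alpha) = "inventory_level" (warehouse_gamma) = quantity
- "unit_price" (warehouse_alpha) = "unit_cost" (warehouse_gamma) = unit cost

Records meeting both conditions in warehouse_alpha: 1
Records meeting both conditions in warehouse_gamma: 0

Total: 1 + 0 = 1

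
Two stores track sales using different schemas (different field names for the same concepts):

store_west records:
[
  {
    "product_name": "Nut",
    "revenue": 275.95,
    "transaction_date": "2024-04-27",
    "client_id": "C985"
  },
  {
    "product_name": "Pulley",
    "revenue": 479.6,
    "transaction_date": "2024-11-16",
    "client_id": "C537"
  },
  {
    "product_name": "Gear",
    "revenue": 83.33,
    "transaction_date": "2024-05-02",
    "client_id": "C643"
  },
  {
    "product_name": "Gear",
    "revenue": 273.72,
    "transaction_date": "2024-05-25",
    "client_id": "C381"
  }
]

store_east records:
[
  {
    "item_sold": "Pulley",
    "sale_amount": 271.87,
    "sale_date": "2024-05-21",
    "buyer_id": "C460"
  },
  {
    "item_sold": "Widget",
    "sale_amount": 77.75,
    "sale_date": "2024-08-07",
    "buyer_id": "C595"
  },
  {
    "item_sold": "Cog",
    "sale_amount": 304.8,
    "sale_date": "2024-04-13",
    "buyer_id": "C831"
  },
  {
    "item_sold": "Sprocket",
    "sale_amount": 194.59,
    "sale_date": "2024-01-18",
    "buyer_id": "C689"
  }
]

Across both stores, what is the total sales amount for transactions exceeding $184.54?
1800.53

Schema mapping: "revenue" (store_west) = "sale_amount" (store_east) = sale amount

Sum of sales > $184.54 in store_west: 1029.27
Sum of sales > $184.54 in store_east: 771.26

Total: 1029.27 + 771.26 = 1800.53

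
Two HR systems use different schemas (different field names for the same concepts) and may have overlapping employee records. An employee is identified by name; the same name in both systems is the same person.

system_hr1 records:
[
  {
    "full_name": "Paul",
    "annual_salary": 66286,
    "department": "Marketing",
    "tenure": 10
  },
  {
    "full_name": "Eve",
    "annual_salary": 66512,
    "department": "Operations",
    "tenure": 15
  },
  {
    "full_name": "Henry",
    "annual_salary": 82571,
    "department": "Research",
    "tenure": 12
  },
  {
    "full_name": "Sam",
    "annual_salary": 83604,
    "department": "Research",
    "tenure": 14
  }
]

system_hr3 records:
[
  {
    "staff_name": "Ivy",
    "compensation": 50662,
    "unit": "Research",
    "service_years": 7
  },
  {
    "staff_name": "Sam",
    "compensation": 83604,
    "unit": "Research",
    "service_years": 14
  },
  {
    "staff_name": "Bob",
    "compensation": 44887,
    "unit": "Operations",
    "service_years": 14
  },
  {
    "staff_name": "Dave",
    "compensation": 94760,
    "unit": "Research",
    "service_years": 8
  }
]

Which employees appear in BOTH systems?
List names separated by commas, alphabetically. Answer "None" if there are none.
Sam

Schema mapping: "full_name" (system_hr1) = "staff_name" (system_hr3) = employee name

Names in system_hr1: ['Eve', 'Henry', 'Paul', 'Sam']
Names in system_hr3: ['Bob', 'Dave', 'Ivy', 'Sam']

Intersection: ['Sam']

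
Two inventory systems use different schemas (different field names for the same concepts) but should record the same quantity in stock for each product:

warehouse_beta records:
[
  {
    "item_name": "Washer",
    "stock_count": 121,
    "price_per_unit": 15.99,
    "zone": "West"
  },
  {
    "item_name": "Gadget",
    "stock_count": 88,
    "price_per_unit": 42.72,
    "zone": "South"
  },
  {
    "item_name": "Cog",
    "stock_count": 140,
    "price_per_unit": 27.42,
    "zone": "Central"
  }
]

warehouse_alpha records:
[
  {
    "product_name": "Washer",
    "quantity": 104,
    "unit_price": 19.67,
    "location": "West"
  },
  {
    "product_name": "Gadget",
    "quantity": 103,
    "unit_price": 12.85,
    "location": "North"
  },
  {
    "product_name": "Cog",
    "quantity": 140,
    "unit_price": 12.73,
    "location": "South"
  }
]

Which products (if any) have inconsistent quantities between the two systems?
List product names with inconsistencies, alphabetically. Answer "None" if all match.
Gadget, Washer

Schema mappings:
- "item_name" (warehouse_beta) = "product_name" (warehouse_alpha) = product name
- "stock_count" (warehouse_beta) = "quantity" (warehouse_alpha) = quantity

Comparison:
  Washer: 121 vs 104 - MISMATCH
  Gadget: 88 vs 103 - MISMATCH
  Cog: 140 vs 140 - MATCH

Products with inconsistencies: Gadget, Washer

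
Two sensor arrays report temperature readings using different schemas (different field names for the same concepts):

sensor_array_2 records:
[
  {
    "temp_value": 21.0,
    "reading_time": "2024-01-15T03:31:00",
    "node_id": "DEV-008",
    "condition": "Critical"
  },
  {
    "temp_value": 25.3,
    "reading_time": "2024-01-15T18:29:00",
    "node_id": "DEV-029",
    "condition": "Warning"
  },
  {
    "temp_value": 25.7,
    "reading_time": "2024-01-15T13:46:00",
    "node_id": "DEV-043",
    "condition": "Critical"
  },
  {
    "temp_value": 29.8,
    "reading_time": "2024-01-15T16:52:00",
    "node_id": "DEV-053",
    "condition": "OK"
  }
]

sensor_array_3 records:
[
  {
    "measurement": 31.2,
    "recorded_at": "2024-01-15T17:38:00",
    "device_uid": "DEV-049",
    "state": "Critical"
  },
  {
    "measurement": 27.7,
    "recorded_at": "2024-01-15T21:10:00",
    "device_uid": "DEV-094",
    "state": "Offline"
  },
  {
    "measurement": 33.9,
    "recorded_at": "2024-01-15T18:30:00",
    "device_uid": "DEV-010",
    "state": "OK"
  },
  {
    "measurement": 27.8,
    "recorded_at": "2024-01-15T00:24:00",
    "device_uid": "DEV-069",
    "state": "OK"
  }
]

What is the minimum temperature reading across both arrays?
21.0

Schema mapping: "temp_value" (sensor_array_2) = "measurement" (sensor_array_3) = temperature reading

Minimum in sensor_array_2: 21.0
Minimum in sensor_array_3: 27.7

Overall minimum: min(21.0, 27.7) = 21.0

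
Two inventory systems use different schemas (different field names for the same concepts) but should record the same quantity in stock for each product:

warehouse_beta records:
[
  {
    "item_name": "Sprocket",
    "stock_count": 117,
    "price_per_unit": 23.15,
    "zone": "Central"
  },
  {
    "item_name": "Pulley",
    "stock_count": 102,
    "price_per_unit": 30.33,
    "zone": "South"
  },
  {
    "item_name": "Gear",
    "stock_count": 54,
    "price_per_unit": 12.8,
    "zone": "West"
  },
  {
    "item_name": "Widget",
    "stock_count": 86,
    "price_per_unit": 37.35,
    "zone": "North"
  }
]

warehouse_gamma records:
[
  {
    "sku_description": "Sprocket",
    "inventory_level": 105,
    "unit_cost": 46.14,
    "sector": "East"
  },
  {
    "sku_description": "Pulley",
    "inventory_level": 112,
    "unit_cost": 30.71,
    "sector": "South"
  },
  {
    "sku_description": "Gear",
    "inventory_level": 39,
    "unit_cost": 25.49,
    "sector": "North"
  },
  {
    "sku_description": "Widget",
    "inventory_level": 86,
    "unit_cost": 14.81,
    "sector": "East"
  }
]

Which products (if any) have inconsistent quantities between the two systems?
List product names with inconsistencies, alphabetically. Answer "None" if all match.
Gear, Pulley, Sprocket

Schema mappings:
- "item_name" (warehouse_beta) = "sku_description" (warehouse_gamma) = product name
- "stock_count" (warehouse_beta) = "inventory_level" (warehouse_gamma) = quantity

Comparison:
  Sprocket: 117 vs 105 - MISMATCH
  Pulley: 102 vs 112 - MISMATCH
  Gear: 54 vs 39 - MISMATCH
  Widget: 86 vs 86 - MATCH

Products with inconsistencies: Gear, Pulley, Sprocket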